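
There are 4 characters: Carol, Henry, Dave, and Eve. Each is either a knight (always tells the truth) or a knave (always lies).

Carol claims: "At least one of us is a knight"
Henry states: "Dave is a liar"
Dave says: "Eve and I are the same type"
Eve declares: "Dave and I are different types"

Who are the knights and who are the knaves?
Carol is a knight.
Henry is a knight.
Dave is a knave.
Eve is a knight.

Verification:
- Carol (knight) says "At least one of us is a knight" - this is TRUE because Carol, Henry, and Eve are knights.
- Henry (knight) says "Dave is a liar" - this is TRUE because Dave is a knave.
- Dave (knave) says "Eve and I are the same type" - this is FALSE (a lie) because Dave is a knave and Eve is a knight.
- Eve (knight) says "Dave and I are different types" - this is TRUE because Eve is a knight and Dave is a knave.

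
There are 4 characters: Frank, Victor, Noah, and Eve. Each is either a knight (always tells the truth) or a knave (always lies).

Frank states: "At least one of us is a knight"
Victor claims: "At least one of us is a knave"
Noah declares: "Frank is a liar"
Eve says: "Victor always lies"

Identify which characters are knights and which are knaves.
Frank is a knight.
Victor is a knight.
Noah is a knave.
Eve is a knave.

Verification:
- Frank (knight) says "At least one of us is a knight" - this is TRUE because Frank and Victor are knights.
- Victor (knight) says "At least one of us is a knave" - this is TRUE because Noah and Eve are knaves.
- Noah (knave) says "Frank is a liar" - this is FALSE (a lie) because Frank is a knight.
- Eve (knave) says "Victor always lies" - this is FALSE (a lie) because Victor is a knight.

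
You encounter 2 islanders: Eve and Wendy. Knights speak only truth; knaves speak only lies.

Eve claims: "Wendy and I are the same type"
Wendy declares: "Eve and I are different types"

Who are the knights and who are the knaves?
Eve is a knave.
Wendy is a knight.

Verification:
- Eve (knave) says "Wendy and I are the same type" - this is FALSE (a lie) because Eve is a knave and Wendy is a knight.
- Wendy (knight) says "Eve and I are different types" - this is TRUE because Wendy is a knight and Eve is a knave.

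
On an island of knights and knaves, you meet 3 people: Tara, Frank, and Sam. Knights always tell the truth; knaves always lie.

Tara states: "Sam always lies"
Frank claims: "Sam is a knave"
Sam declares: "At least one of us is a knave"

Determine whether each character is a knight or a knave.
Tara is a knave.
Frank is a knave.
Sam is a knight.

Verification:
- Tara (knave) says "Sam always lies" - this is FALSE (a lie) because Sam is a knight.
- Frank (knave) says "Sam is a knave" - this is FALSE (a lie) because Sam is a knight.
- Sam (knight) says "At least one of us is a knave" - this is TRUE because Tara and Frank are knaves.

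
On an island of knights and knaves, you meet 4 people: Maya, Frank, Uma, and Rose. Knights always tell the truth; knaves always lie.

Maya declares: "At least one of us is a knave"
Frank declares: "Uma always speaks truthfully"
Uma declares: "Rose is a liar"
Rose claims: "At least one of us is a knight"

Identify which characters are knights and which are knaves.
Maya is a knight.
Frank is a knave.
Uma is a knave.
Rose is a knight.

Verification:
- Maya (knight) says "At least one of us is a knave" - this is TRUE because Frank and Uma are knaves.
- Frank (knave) says "Uma always speaks truthfully" - this is FALSE (a lie) because Uma is a knave.
- Uma (knave) says "Rose is a liar" - this is FALSE (a lie) because Rose is a knight.
- Rose (knight) says "At least one of us is a knight" - this is TRUE because Maya and Rose are knights.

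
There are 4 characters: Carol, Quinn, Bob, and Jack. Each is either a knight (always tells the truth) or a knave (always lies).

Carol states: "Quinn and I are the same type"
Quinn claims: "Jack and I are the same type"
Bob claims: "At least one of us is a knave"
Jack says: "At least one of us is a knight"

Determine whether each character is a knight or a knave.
Carol is a knave.
Quinn is a knight.
Bob is a knight.
Jack is a knight.

Verification:
- Carol (knave) says "Quinn and I are the same type" - this is FALSE (a lie) because Carol is a knave and Quinn is a knight.
- Quinn (knight) says "Jack and I are the same type" - this is TRUE because Quinn is a knight and Jack is a knight.
- Bob (knight) says "At least one of us is a knave" - this is TRUE because Carol is a knave.
- Jack (knight) says "At least one of us is a knight" - this is TRUE because Quinn, Bob, and Jack are knights.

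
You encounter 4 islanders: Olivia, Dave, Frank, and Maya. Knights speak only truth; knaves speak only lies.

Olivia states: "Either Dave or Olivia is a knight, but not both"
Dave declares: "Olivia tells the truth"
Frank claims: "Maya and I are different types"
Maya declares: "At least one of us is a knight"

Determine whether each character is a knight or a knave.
Olivia is a knave.
Dave is a knave.
Frank is a knave.
Maya is a knave.

Verification:
- Olivia (knave) says "Either Dave or Olivia is a knight, but not both" - this is FALSE (a lie) because Dave is a knave and Olivia is a knave.
- Dave (knave) says "Olivia tells the truth" - this is FALSE (a lie) because Olivia is a knave.
- Frank (knave) says "Maya and I are different types" - this is FALSE (a lie) because Frank is a knave and Maya is a knave.
- Maya (knave) says "At least one of us is a knight" - this is FALSE (a lie) because no one is a knight.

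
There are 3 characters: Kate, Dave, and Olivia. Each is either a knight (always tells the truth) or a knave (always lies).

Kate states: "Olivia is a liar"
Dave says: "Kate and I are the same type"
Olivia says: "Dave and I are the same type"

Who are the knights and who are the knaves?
Kate is a knight.
Dave is a knight.
Olivia is a knave.

Verification:
- Kate (knight) says "Olivia is a liar" - this is TRUE because Olivia is a knave.
- Dave (knight) says "Kate and I are the same type" - this is TRUE because Dave is a knight and Kate is a knight.
- Olivia (knave) says "Dave and I are the same type" - this is FALSE (a lie) because Olivia is a knave and Dave is a knight.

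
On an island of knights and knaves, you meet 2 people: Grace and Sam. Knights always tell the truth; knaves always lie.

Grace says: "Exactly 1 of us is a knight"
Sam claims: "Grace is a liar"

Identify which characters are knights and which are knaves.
Grace is a knight.
Sam is a knave.

Verification:
- Grace (knight) says "Exactly 1 of us is a knight" - this is TRUE because there are 1 knights.
- Sam (knave) says "Grace is a liar" - this is FALSE (a lie) because Grace is a knight.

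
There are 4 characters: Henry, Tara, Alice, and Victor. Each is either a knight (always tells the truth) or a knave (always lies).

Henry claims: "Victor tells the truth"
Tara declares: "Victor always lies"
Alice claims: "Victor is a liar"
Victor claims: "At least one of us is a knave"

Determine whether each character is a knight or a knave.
Henry is a knight.
Tara is a knave.
Alice is a knave.
Victor is a knight.

Verification:
- Henry (knight) says "Victor tells the truth" - this is TRUE because Victor is a knight.
- Tara (knave) says "Victor always lies" - this is FALSE (a lie) because Victor is a knight.
- Alice (knave) says "Victor is a liar" - this is FALSE (a lie) because Victor is a knight.
- Victor (knight) says "At least one of us is a knave" - this is TRUE because Tara and Alice are knaves.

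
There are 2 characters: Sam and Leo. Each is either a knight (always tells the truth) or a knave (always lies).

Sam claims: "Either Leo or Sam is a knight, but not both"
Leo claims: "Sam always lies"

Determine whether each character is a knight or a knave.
Sam is a knight.
Leo is a knave.

Verification:
- Sam (knight) says "Either Leo or Sam is a knight, but not both" - this is TRUE because Leo is a knave and Sam is a knight.
- Leo (knave) says "Sam always lies" - this is FALSE (a lie) because Sam is a knight.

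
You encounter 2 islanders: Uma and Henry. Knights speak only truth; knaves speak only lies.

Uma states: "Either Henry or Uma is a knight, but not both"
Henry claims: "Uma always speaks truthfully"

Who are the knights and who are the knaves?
Uma is a knave.
Henry is a knave.

Verification:
- Uma (knave) says "Either Henry or Uma is a knight, but not both" - this is FALSE (a lie) because Henry is a knave and Uma is a knave.
- Henry (knave) says "Uma always speaks truthfully" - this is FALSE (a lie) because Uma is a knave.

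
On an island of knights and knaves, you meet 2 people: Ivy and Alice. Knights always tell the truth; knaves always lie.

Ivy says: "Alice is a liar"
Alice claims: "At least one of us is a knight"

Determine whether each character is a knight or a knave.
Ivy is a knave.
Alice is a knight.

Verification:
- Ivy (knave) says "Alice is a liar" - this is FALSE (a lie) because Alice is a knight.
- Alice (knight) says "At least one of us is a knight" - this is TRUE because Alice is a knight.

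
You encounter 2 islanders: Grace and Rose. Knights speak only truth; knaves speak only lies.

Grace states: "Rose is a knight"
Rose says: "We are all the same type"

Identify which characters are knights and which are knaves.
Grace is a knight.
Rose is a knight.

Verification:
- Grace (knight) says "Rose is a knight" - this is TRUE because Rose is a knight.
- Rose (knight) says "We are all the same type" - this is TRUE because Grace and Rose are knights.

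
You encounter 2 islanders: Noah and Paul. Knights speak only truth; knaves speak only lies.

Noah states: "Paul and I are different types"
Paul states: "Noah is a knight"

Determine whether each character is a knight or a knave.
Noah is a knave.
Paul is a knave.

Verification:
- Noah (knave) says "Paul and I are different types" - this is FALSE (a lie) because Noah is a knave and Paul is a knave.
- Paul (knave) says "Noah is a knight" - this is FALSE (a lie) because Noah is a knave.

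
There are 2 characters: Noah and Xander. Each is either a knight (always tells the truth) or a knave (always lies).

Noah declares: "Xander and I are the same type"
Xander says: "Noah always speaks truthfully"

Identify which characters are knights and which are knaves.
Noah is a knight.
Xander is a knight.

Verification:
- Noah (knight) says "Xander and I are the same type" - this is TRUE because Noah is a knight and Xander is a knight.
- Xander (knight) says "Noah always speaks truthfully" - this is TRUE because Noah is a knight.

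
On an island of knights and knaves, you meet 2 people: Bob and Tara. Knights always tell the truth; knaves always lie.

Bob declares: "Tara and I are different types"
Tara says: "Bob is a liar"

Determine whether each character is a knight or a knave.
Bob is a knight.
Tara is a knave.

Verification:
- Bob (knight) says "Tara and I are different types" - this is TRUE because Bob is a knight and Tara is a knave.
- Tara (knave) says "Bob is a liar" - this is FALSE (a lie) because Bob is a knight.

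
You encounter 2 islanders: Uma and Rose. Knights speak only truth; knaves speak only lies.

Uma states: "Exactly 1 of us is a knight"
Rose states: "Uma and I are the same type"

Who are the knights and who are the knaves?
Uma is a knight.
Rose is a knave.

Verification:
- Uma (knight) says "Exactly 1 of us is a knight" - this is TRUE because there are 1 knights.
- Rose (knave) says "Uma and I are the same type" - this is FALSE (a lie) because Rose is a knave and Uma is a knight.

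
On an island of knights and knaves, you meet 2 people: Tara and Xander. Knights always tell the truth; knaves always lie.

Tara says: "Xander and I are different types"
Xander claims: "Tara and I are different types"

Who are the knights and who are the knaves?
Tara is a knave.
Xander is a knave.

Verification:
- Tara (knave) says "Xander and I are different types" - this is FALSE (a lie) because Tara is a knave and Xander is a knave.
- Xander (knave) says "Tara and I are different types" - this is FALSE (a lie) because Xander is a knave and Tara is a knave.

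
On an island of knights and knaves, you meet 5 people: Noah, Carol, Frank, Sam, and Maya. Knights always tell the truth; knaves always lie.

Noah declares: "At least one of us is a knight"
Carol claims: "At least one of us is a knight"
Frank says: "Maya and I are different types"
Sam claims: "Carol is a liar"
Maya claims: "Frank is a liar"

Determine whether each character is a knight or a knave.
Noah is a knight.
Carol is a knight.
Frank is a knight.
Sam is a knave.
Maya is a knave.

Verification:
- Noah (knight) says "At least one of us is a knight" - this is TRUE because Noah, Carol, and Frank are knights.
- Carol (knight) says "At least one of us is a knight" - this is TRUE because Noah, Carol, and Frank are knights.
- Frank (knight) says "Maya and I are different types" - this is TRUE because Frank is a knight and Maya is a knave.
- Sam (knave) says "Carol is a liar" - this is FALSE (a lie) because Carol is a knight.
- Maya (knave) says "Frank is a liar" - this is FALSE (a lie) because Frank is a knight.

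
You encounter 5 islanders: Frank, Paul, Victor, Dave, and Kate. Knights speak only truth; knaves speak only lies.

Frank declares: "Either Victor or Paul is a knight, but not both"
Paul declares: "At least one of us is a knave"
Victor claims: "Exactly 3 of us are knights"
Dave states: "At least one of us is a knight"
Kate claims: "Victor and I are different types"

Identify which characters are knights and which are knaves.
Frank is a knight.
Paul is a knight.
Victor is a knave.
Dave is a knight.
Kate is a knight.

Verification:
- Frank (knight) says "Either Victor or Paul is a knight, but not both" - this is TRUE because Victor is a knave and Paul is a knight.
- Paul (knight) says "At least one of us is a knave" - this is TRUE because Victor is a knave.
- Victor (knave) says "Exactly 3 of us are knights" - this is FALSE (a lie) because there are 4 knights.
- Dave (knight) says "At least one of us is a knight" - this is TRUE because Frank, Paul, Dave, and Kate are knights.
- Kate (knight) says "Victor and I are different types" - this is TRUE because Kate is a knight and Victor is a knave.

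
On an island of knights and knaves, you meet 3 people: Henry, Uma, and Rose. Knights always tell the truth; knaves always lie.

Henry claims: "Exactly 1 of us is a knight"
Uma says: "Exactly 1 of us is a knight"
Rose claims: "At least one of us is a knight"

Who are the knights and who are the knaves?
Henry is a knave.
Uma is a knave.
Rose is a knave.

Verification:
- Henry (knave) says "Exactly 1 of us is a knight" - this is FALSE (a lie) because there are 0 knights.
- Uma (knave) says "Exactly 1 of us is a knight" - this is FALSE (a lie) because there are 0 knights.
- Rose (knave) says "At least one of us is a knight" - this is FALSE (a lie) because no one is a knight.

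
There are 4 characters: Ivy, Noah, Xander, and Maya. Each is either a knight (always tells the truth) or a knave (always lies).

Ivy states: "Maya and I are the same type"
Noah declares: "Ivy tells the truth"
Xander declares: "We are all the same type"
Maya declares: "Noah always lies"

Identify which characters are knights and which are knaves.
Ivy is a knave.
Noah is a knave.
Xander is a knave.
Maya is a knight.

Verification:
- Ivy (knave) says "Maya and I are the same type" - this is FALSE (a lie) because Ivy is a knave and Maya is a knight.
- Noah (knave) says "Ivy tells the truth" - this is FALSE (a lie) because Ivy is a knave.
- Xander (knave) says "We are all the same type" - this is FALSE (a lie) because Maya is a knight and Ivy, Noah, and Xander are knaves.
- Maya (knight) says "Noah always lies" - this is TRUE because Noah is a knave.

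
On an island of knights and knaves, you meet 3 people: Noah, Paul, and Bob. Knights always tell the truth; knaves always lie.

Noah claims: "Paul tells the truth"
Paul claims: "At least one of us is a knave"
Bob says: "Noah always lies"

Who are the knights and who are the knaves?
Noah is a knight.
Paul is a knight.
Bob is a knave.

Verification:
- Noah (knight) says "Paul tells the truth" - this is TRUE because Paul is a knight.
- Paul (knight) says "At least one of us is a knave" - this is TRUE because Bob is a knave.
- Bob (knave) says "Noah always lies" - this is FALSE (a lie) because Noah is a knight.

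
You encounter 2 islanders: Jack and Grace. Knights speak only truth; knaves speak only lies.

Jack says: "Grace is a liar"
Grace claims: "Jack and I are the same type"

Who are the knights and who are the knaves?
Jack is a knight.
Grace is a knave.

Verification:
- Jack (knight) says "Grace is a liar" - this is TRUE because Grace is a knave.
- Grace (knave) says "Jack and I are the same type" - this is FALSE (a lie) because Grace is a knave and Jack is a knight.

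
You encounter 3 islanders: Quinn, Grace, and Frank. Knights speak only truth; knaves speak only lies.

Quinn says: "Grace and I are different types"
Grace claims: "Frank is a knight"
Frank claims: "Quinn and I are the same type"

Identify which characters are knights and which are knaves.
Quinn is a knight.
Grace is a knave.
Frank is a knave.

Verification:
- Quinn (knight) says "Grace and I are different types" - this is TRUE because Quinn is a knight and Grace is a knave.
- Grace (knave) says "Frank is a knight" - this is FALSE (a lie) because Frank is a knave.
- Frank (knave) says "Quinn and I are the same type" - this is FALSE (a lie) because Frank is a knave and Quinn is a knight.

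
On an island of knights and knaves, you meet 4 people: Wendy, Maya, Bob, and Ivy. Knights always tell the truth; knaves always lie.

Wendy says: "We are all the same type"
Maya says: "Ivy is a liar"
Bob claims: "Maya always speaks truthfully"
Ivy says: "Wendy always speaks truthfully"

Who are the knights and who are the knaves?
Wendy is a knave.
Maya is a knight.
Bob is a knight.
Ivy is a knave.

Verification:
- Wendy (knave) says "We are all the same type" - this is FALSE (a lie) because Maya and Bob are knights and Wendy and Ivy are knaves.
- Maya (knight) says "Ivy is a liar" - this is TRUE because Ivy is a knave.
- Bob (knight) says "Maya always speaks truthfully" - this is TRUE because Maya is a knight.
- Ivy (knave) says "Wendy always speaks truthfully" - this is FALSE (a lie) because Wendy is a knave.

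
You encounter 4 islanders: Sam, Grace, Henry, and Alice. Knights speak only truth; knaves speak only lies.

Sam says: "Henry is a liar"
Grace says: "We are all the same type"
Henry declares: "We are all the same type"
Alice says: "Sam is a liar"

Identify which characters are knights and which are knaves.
Sam is a knight.
Grace is a knave.
Henry is a knave.
Alice is a knave.

Verification:
- Sam (knight) says "Henry is a liar" - this is TRUE because Henry is a knave.
- Grace (knave) says "We are all the same type" - this is FALSE (a lie) because Sam is a knight and Grace, Henry, and Alice are knaves.
- Henry (knave) says "We are all the same type" - this is FALSE (a lie) because Sam is a knight and Grace, Henry, and Alice are knaves.
- Alice (knave) says "Sam is a liar" - this is FALSE (a lie) because Sam is a knight.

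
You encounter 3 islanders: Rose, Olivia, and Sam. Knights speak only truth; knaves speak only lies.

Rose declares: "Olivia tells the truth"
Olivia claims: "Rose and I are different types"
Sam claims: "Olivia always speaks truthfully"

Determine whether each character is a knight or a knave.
Rose is a knave.
Olivia is a knave.
Sam is a knave.

Verification:
- Rose (knave) says "Olivia tells the truth" - this is FALSE (a lie) because Olivia is a knave.
- Olivia (knave) says "Rose and I are different types" - this is FALSE (a lie) because Olivia is a knave and Rose is a knave.
- Sam (knave) says "Olivia always speaks truthfully" - this is FALSE (a lie) because Olivia is a knave.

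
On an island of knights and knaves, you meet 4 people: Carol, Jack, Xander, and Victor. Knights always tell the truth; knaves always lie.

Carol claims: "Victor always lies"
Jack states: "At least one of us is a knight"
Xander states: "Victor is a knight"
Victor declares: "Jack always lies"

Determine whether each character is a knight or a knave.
Carol is a knight.
Jack is a knight.
Xander is a knave.
Victor is a knave.

Verification:
- Carol (knight) says "Victor always lies" - this is TRUE because Victor is a knave.
- Jack (knight) says "At least one of us is a knight" - this is TRUE because Carol and Jack are knights.
- Xander (knave) says "Victor is a knight" - this is FALSE (a lie) because Victor is a knave.
- Victor (knave) says "Jack always lies" - this is FALSE (a lie) because Jack is a knight.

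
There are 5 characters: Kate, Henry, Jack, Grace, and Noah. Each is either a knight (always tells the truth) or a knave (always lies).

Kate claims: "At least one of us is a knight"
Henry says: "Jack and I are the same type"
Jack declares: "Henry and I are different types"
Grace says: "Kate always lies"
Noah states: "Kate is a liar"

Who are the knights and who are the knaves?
Kate is a knight.
Henry is a knave.
Jack is a knight.
Grace is a knave.
Noah is a knave.

Verification:
- Kate (knight) says "At least one of us is a knight" - this is TRUE because Kate and Jack are knights.
- Henry (knave) says "Jack and I are the same type" - this is FALSE (a lie) because Henry is a knave and Jack is a knight.
- Jack (knight) says "Henry and I are different types" - this is TRUE because Jack is a knight and Henry is a knave.
- Grace (knave) says "Kate always lies" - this is FALSE (a lie) because Kate is a knight.
- Noah (knave) says "Kate is a liar" - this is FALSE (a lie) because Kate is a knight.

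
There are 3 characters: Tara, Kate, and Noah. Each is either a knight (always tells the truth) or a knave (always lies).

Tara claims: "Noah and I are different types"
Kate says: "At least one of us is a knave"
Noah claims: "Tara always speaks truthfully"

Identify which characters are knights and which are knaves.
Tara is a knave.
Kate is a knight.
Noah is a knave.

Verification:
- Tara (knave) says "Noah and I are different types" - this is FALSE (a lie) because Tara is a knave and Noah is a knave.
- Kate (knight) says "At least one of us is a knave" - this is TRUE because Tara and Noah are knaves.
- Noah (knave) says "Tara always speaks truthfully" - this is FALSE (a lie) because Tara is a knave.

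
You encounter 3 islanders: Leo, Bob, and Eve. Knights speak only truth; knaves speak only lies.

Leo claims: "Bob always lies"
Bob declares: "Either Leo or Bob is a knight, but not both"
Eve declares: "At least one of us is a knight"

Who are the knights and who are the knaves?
Leo is a knave.
Bob is a knight.
Eve is a knight.

Verification:
- Leo (knave) says "Bob always lies" - this is FALSE (a lie) because Bob is a knight.
- Bob (knight) says "Either Leo or Bob is a knight, but not both" - this is TRUE because Leo is a knave and Bob is a knight.
- Eve (knight) says "At least one of us is a knight" - this is TRUE because Bob and Eve are knights.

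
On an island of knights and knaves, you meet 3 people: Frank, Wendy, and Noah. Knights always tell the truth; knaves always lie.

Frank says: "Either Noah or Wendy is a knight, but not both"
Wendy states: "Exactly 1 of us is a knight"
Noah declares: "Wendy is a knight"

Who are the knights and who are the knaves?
Frank is a knave.
Wendy is a knave.
Noah is a knave.

Verification:
- Frank (knave) says "Either Noah or Wendy is a knight, but not both" - this is FALSE (a lie) because Noah is a knave and Wendy is a knave.
- Wendy (knave) says "Exactly 1 of us is a knight" - this is FALSE (a lie) because there are 0 knights.
- Noah (knave) says "Wendy is a knight" - this is FALSE (a lie) because Wendy is a knave.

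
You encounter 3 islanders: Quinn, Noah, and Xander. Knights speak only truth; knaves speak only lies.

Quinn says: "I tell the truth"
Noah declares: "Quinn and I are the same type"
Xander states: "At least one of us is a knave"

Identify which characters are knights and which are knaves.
Quinn is a knight.
Noah is a knave.
Xander is a knight.

Verification:
- Quinn (knight) says "I tell the truth" - this is TRUE because Quinn is a knight.
- Noah (knave) says "Quinn and I are the same type" - this is FALSE (a lie) because Noah is a knave and Quinn is a knight.
- Xander (knight) says "At least one of us is a knave" - this is TRUE because Noah is a knave.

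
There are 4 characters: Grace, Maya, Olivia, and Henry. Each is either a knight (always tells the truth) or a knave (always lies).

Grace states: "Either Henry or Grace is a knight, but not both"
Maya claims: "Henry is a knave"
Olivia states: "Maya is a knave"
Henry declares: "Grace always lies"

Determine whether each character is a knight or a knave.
Grace is a knight.
Maya is a knight.
Olivia is a knave.
Henry is a knave.

Verification:
- Grace (knight) says "Either Henry or Grace is a knight, but not both" - this is TRUE because Henry is a knave and Grace is a knight.
- Maya (knight) says "Henry is a knave" - this is TRUE because Henry is a knave.
- Olivia (knave) says "Maya is a knave" - this is FALSE (a lie) because Maya is a knight.
- Henry (knave) says "Grace always lies" - this is FALSE (a lie) because Grace is a knight.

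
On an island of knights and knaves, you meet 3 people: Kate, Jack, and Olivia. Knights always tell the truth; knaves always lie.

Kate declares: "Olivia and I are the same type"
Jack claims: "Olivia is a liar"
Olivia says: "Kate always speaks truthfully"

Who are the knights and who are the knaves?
Kate is a knight.
Jack is a knave.
Olivia is a knight.

Verification:
- Kate (knight) says "Olivia and I are the same type" - this is TRUE because Kate is a knight and Olivia is a knight.
- Jack (knave) says "Olivia is a liar" - this is FALSE (a lie) because Olivia is a knight.
- Olivia (knight) says "Kate always speaks truthfully" - this is TRUE because Kate is a knight.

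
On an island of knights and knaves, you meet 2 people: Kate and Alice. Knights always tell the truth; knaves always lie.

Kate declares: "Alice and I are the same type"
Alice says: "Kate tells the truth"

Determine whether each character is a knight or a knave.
Kate is a knight.
Alice is a knight.

Verification:
- Kate (knight) says "Alice and I are the same type" - this is TRUE because Kate is a knight and Alice is a knight.
- Alice (knight) says "Kate tells the truth" - this is TRUE because Kate is a knight.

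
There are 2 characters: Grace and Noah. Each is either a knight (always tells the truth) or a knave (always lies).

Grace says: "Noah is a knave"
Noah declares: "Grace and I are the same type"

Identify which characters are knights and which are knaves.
Grace is a knight.
Noah is a knave.

Verification:
- Grace (knight) says "Noah is a knave" - this is TRUE because Noah is a knave.
- Noah (knave) says "Grace and I are the same type" - this is FALSE (a lie) because Noah is a knave and Grace is a knight.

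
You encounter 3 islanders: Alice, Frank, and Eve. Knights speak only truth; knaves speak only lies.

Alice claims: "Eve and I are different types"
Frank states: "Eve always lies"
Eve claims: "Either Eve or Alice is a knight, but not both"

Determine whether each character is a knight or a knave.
Alice is a knave.
Frank is a knight.
Eve is a knave.

Verification:
- Alice (knave) says "Eve and I are different types" - this is FALSE (a lie) because Alice is a knave and Eve is a knave.
- Frank (knight) says "Eve always lies" - this is TRUE because Eve is a knave.
- Eve (knave) says "Either Eve or Alice is a knight, but not both" - this is FALSE (a lie) because Eve is a knave and Alice is a knave.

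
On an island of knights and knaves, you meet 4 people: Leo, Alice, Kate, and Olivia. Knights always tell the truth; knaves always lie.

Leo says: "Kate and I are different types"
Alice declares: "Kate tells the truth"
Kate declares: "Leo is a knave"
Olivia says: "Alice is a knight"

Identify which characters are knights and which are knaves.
Leo is a knight.
Alice is a knave.
Kate is a knave.
Olivia is a knave.

Verification:
- Leo (knight) says "Kate and I are different types" - this is TRUE because Leo is a knight and Kate is a knave.
- Alice (knave) says "Kate tells the truth" - this is FALSE (a lie) because Kate is a knave.
- Kate (knave) says "Leo is a knave" - this is FALSE (a lie) because Leo is a knight.
- Olivia (knave) says "Alice is a knight" - this is FALSE (a lie) because Alice is a knave.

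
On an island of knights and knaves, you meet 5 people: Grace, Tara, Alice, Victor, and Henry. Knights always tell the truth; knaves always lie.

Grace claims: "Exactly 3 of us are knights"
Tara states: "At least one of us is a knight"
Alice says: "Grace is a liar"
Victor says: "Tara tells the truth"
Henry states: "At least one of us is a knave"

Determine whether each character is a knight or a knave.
Grace is a knave.
Tara is a knight.
Alice is a knight.
Victor is a knight.
Henry is a knight.

Verification:
- Grace (knave) says "Exactly 3 of us are knights" - this is FALSE (a lie) because there are 4 knights.
- Tara (knight) says "At least one of us is a knight" - this is TRUE because Tara, Alice, Victor, and Henry are knights.
- Alice (knight) says "Grace is a liar" - this is TRUE because Grace is a knave.
- Victor (knight) says "Tara tells the truth" - this is TRUE because Tara is a knight.
- Henry (knight) says "At least one of us is a knave" - this is TRUE because Grace is a knave.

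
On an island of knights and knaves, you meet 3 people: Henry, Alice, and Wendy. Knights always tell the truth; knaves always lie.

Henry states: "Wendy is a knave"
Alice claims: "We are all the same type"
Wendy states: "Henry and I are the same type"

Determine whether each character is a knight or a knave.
Henry is a knight.
Alice is a knave.
Wendy is a knave.

Verification:
- Henry (knight) says "Wendy is a knave" - this is TRUE because Wendy is a knave.
- Alice (knave) says "We are all the same type" - this is FALSE (a lie) because Henry is a knight and Alice and Wendy are knaves.
- Wendy (knave) says "Henry and I are the same type" - this is FALSE (a lie) because Wendy is a knave and Henry is a knight.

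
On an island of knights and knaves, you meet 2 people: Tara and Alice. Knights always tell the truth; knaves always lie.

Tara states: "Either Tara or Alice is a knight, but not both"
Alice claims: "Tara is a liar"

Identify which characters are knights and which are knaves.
Tara is a knight.
Alice is a knave.

Verification:
- Tara (knight) says "Either Tara or Alice is a knight, but not both" - this is TRUE because Tara is a knight and Alice is a knave.
- Alice (knave) says "Tara is a liar" - this is FALSE (a lie) because Tara is a knight.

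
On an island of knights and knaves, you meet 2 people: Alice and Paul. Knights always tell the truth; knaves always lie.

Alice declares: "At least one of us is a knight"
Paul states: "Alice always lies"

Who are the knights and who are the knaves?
Alice is a knight.
Paul is a knave.

Verification:
- Alice (knight) says "At least one of us is a knight" - this is TRUE because Alice is a knight.
- Paul (knave) says "Alice always lies" - this is FALSE (a lie) because Alice is a knight.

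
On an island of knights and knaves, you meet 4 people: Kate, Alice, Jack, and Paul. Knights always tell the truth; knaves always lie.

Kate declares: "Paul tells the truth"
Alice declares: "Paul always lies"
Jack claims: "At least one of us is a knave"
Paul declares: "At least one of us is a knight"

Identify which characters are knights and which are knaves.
Kate is a knight.
Alice is a knave.
Jack is a knight.
Paul is a knight.

Verification:
- Kate (knight) says "Paul tells the truth" - this is TRUE because Paul is a knight.
- Alice (knave) says "Paul always lies" - this is FALSE (a lie) because Paul is a knight.
- Jack (knight) says "At least one of us is a knave" - this is TRUE because Alice is a knave.
- Paul (knight) says "At least one of us is a knight" - this is TRUE because Kate, Jack, and Paul are knights.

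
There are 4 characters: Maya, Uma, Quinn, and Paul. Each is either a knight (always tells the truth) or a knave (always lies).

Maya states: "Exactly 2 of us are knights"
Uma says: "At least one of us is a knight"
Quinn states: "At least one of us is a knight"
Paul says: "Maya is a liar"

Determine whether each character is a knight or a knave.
Maya is a knave.
Uma is a knight.
Quinn is a knight.
Paul is a knight.

Verification:
- Maya (knave) says "Exactly 2 of us are knights" - this is FALSE (a lie) because there are 3 knights.
- Uma (knight) says "At least one of us is a knight" - this is TRUE because Uma, Quinn, and Paul are knights.
- Quinn (knight) says "At least one of us is a knight" - this is TRUE because Uma, Quinn, and Paul are knights.
- Paul (knight) says "Maya is a liar" - this is TRUE because Maya is a knave.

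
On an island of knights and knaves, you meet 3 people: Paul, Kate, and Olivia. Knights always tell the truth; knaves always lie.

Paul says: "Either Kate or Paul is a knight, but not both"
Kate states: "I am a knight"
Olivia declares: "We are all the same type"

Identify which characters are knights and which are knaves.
Paul is a knight.
Kate is a knave.
Olivia is a knave.

Verification:
- Paul (knight) says "Either Kate or Paul is a knight, but not both" - this is TRUE because Kate is a knave and Paul is a knight.
- Kate (knave) says "I am a knight" - this is FALSE (a lie) because Kate is a knave.
- Olivia (knave) says "We are all the same type" - this is FALSE (a lie) because Paul is a knight and Kate and Olivia are knaves.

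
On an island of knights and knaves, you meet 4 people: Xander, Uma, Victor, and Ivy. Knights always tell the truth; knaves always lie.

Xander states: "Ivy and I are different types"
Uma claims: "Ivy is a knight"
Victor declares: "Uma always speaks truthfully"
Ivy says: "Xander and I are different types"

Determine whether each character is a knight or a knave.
Xander is a knave.
Uma is a knave.
Victor is a knave.
Ivy is a knave.

Verification:
- Xander (knave) says "Ivy and I are different types" - this is FALSE (a lie) because Xander is a knave and Ivy is a knave.
- Uma (knave) says "Ivy is a knight" - this is FALSE (a lie) because Ivy is a knave.
- Victor (knave) says "Uma always speaks truthfully" - this is FALSE (a lie) because Uma is a knave.
- Ivy (knave) says "Xander and I are different types" - this is FALSE (a lie) because Ivy is a knave and Xander is a knave.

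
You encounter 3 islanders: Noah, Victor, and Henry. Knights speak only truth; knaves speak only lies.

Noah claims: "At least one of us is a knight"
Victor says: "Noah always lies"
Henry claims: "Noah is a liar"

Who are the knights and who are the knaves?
Noah is a knight.
Victor is a knave.
Henry is a knave.

Verification:
- Noah (knight) says "At least one of us is a knight" - this is TRUE because Noah is a knight.
- Victor (knave) says "Noah always lies" - this is FALSE (a lie) because Noah is a knight.
- Henry (knave) says "Noah is a liar" - this is FALSE (a lie) because Noah is a knight.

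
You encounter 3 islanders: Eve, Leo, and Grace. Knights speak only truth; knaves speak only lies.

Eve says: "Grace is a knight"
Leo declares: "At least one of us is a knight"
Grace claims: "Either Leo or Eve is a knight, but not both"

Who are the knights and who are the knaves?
Eve is a knave.
Leo is a knave.
Grace is a knave.

Verification:
- Eve (knave) says "Grace is a knight" - this is FALSE (a lie) because Grace is a knave.
- Leo (knave) says "At least one of us is a knight" - this is FALSE (a lie) because no one is a knight.
- Grace (knave) says "Either Leo or Eve is a knight, but not both" - this is FALSE (a lie) because Leo is a knave and Eve is a knave.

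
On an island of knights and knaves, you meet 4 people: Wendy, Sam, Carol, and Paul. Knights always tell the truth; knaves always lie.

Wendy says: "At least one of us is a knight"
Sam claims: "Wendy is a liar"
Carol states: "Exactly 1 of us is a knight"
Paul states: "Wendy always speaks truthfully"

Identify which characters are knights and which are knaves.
Wendy is a knight.
Sam is a knave.
Carol is a knave.
Paul is a knight.

Verification:
- Wendy (knight) says "At least one of us is a knight" - this is TRUE because Wendy and Paul are knights.
- Sam (knave) says "Wendy is a liar" - this is FALSE (a lie) because Wendy is a knight.
- Carol (knave) says "Exactly 1 of us is a knight" - this is FALSE (a lie) because there are 2 knights.
- Paul (knight) says "Wendy always speaks truthfully" - this is TRUE because Wendy is a knight.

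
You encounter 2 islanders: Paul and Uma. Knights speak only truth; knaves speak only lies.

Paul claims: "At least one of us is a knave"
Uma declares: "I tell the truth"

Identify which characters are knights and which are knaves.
Paul is a knight.
Uma is a knave.

Verification:
- Paul (knight) says "At least one of us is a knave" - this is TRUE because Uma is a knave.
- Uma (knave) says "I tell the truth" - this is FALSE (a lie) because Uma is a knave.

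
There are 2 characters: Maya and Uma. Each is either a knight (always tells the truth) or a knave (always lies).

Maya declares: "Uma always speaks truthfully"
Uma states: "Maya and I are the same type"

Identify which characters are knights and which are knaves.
Maya is a knight.
Uma is a knight.

Verification:
- Maya (knight) says "Uma always speaks truthfully" - this is TRUE because Uma is a knight.
- Uma (knight) says "Maya and I are the same type" - this is TRUE because Uma is a knight and Maya is a knight.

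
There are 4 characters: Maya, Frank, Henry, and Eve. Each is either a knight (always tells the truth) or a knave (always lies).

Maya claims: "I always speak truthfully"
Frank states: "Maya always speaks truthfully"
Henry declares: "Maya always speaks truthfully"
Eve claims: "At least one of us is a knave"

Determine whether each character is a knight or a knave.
Maya is a knave.
Frank is a knave.
Henry is a knave.
Eve is a knight.

Verification:
- Maya (knave) says "I always speak truthfully" - this is FALSE (a lie) because Maya is a knave.
- Frank (knave) says "Maya always speaks truthfully" - this is FALSE (a lie) because Maya is a knave.
- Henry (knave) says "Maya always speaks truthfully" - this is FALSE (a lie) because Maya is a knave.
- Eve (knight) says "At least one of us is a knave" - this is TRUE because Maya, Frank, and Henry are knaves.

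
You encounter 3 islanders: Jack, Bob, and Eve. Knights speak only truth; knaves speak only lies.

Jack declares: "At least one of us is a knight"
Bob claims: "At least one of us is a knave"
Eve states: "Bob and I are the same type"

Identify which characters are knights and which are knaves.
Jack is a knight.
Bob is a knight.
Eve is a knave.

Verification:
- Jack (knight) says "At least one of us is a knight" - this is TRUE because Jack and Bob are knights.
- Bob (knight) says "At least one of us is a knave" - this is TRUE because Eve is a knave.
- Eve (knave) says "Bob and I are the same type" - this is FALSE (a lie) because Eve is a knave and Bob is a knight.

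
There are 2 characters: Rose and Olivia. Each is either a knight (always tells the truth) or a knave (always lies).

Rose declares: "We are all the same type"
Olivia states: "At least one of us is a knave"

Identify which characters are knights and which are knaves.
Rose is a knave.
Olivia is a knight.

Verification:
- Rose (knave) says "We are all the same type" - this is FALSE (a lie) because Olivia is a knight and Rose is a knave.
- Olivia (knight) says "At least one of us is a knave" - this is TRUE because Rose is a knave.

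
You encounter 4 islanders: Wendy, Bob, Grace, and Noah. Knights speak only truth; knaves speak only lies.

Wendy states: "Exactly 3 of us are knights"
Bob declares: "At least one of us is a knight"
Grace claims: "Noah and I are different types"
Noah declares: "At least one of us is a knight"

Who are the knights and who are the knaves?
Wendy is a knave.
Bob is a knave.
Grace is a knave.
Noah is a knave.

Verification:
- Wendy (knave) says "Exactly 3 of us are knights" - this is FALSE (a lie) because there are 0 knights.
- Bob (knave) says "At least one of us is a knight" - this is FALSE (a lie) because no one is a knight.
- Grace (knave) says "Noah and I are different types" - this is FALSE (a lie) because Grace is a knave and Noah is a knave.
- Noah (knave) says "At least one of us is a knight" - this is FALSE (a lie) because no one is a knight.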